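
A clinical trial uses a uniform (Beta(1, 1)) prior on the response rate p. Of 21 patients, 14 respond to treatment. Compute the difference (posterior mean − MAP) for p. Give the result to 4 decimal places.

-0.0145

Posterior: Beta(1+14, 1+7) = Beta(15, 8).
Mode = (15−1)/(15+8−2) = 14/21 = 0.6667.
Mean = 15/(15+8) = 15/23 = 0.6522.
Difference = 0.6522 − 0.6667 = -0.0145.
The posterior is left-skewed, so the mode exceeds the mean.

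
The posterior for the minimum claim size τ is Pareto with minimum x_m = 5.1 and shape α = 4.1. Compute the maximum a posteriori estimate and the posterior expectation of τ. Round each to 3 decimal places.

The Pareto density is strictly decreasing on [x_m, ∞), so the mode is x_m = 5.100.
Mean = α·x_m/(α−1) = 4.1·5.1/3.1 = 6.745.

MAP: 5.100. Posterior mean: 6.745.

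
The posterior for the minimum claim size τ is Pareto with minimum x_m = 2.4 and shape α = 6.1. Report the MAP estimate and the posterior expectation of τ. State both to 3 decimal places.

MAP estimate = 2.400, posterior expectation = 2.871

The Pareto density is strictly decreasing on [x_m, ∞), so the mode is x_m = 2.400.
Mean = α·x_m/(α−1) = 6.1·2.4/5.1 = 2.871.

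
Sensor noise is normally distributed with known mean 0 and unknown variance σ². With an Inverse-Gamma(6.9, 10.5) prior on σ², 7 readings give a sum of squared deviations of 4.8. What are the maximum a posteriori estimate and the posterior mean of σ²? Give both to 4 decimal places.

Posterior: Inverse-Gamma(shape = 6.9+7/2 = 10.4, scale = 10.5+4.8/2 = 12.9).
Mode = β/(α+1) = 12.9/11.4 = 1.1316.
Mean = β/(α−1) = 12.9/9.4 = 1.3723.

MAP: 1.1316. Posterior mean: 1.3723.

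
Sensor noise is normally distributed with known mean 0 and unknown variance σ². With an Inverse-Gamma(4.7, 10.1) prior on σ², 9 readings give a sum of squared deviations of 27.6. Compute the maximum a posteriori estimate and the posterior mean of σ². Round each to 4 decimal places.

Posterior: Inverse-Gamma(shape = 4.7+9/2 = 9.2, scale = 10.1+27.6/2 = 23.9).
Mode = β/(α+1) = 23.9/10.2 = 2.3431.
Mean = β/(α−1) = 23.9/8.2 = 2.9146.

maximum a posteriori estimate = 2.3431, posterior mean = 2.9146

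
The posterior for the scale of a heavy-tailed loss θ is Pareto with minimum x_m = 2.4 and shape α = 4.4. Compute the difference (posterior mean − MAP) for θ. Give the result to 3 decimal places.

The Pareto density is strictly decreasing on [x_m, ∞), so the mode is x_m = 2.400.
Mean = α·x_m/(α−1) = 4.4·2.4/3.4 = 3.106.
Difference = 3.106 − 2.400 = 0.706.

0.706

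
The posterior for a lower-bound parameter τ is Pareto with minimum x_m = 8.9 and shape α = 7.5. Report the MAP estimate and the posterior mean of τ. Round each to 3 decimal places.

MAP estimate = 8.900, posterior mean = 10.269

The Pareto density is strictly decreasing on [x_m, ∞), so the mode is x_m = 8.900.
Mean = α·x_m/(α−1) = 7.5·8.9/6.5 = 10.269.
Mean > mode: the posterior has a right tail.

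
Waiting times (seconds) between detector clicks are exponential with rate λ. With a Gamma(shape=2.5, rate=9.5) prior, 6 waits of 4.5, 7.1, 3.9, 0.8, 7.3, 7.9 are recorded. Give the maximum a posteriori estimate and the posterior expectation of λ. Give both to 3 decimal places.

MAP = 0.183; posterior mean = 0.207

Σ times = 31.5. Posterior: Gamma(shape = 2.5+6 = 8.5, rate = 9.5+31.5 = 41.0).
Mode = (α−1)/β = 7.5/41.0 = 0.183.
Mean = α/β = 8.5/41.0 = 0.207.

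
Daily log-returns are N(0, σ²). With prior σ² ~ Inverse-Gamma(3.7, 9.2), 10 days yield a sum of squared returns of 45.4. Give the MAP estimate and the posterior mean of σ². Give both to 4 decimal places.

MAP = 3.2887; posterior mean = 4.1429

Posterior: Inverse-Gamma(shape = 3.7+10/2 = 8.7, scale = 9.2+45.4/2 = 31.9).
Mode = β/(α+1) = 31.9/9.7 = 3.2887.
Mean = β/(α−1) = 31.9/7.7 = 4.1429.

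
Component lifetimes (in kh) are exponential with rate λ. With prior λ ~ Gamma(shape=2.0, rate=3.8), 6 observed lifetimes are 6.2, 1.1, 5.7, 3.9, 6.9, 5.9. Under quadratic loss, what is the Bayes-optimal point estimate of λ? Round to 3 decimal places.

Σ times = 29.7. Posterior: Gamma(shape = 2.0+6 = 8.0, rate = 3.8+29.7 = 33.5).
Mode = (α−1)/β = 7.0/33.5 = 0.209.
Mean = α/β = 8.0/33.5 = 0.239.
Quadratic loss ⇒ the optimal estimator is the posterior mean.

0.239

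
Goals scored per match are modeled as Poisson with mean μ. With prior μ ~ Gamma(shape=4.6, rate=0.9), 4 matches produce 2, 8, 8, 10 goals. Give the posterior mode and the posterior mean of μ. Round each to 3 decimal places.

Σ counts = 28. Posterior: Gamma(shape = 4.6+28 = 32.6, rate = 0.9+4 = 4.9).
Mode = (α−1)/β = 31.6/4.9 = 6.449.
Mean = α/β = 32.6/4.9 = 6.653.
Right-skewed posterior ⇒ mode < mean.

μ_MAP = 6.449, E[μ|data] = 6.653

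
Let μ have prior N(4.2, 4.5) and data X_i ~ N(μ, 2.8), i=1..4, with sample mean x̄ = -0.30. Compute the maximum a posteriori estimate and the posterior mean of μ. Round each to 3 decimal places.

MAP = 0.306; posterior mean = 0.306

Posterior for μ is Normal. Precision-weighted mean: (1/4.5·4.2 + 4/2.8·-0.30) / (1/4.5 + 4/2.8) = 0.306.
A Normal posterior is symmetric, so mode = mean.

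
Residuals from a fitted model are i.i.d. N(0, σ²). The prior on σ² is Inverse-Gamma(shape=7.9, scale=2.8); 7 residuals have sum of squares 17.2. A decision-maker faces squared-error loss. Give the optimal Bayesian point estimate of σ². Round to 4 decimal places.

Posterior: Inverse-Gamma(shape = 7.9+7/2 = 11.4, scale = 2.8+17.2/2 = 11.4).
Mode = β/(α+1) = 11.4/12.4 = 0.9194.
Mean = β/(α−1) = 11.4/10.4 = 1.0962.
Squared-error loss ⇒ the optimal estimator is the posterior mean.

1.0962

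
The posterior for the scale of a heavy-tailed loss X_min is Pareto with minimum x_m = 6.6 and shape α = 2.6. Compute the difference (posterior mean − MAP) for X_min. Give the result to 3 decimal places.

4.125

The Pareto density is strictly decreasing on [x_m, ∞), so the mode is x_m = 6.600.
Mean = α·x_m/(α−1) = 2.6·6.6/1.6 = 10.725.
Difference = 10.725 − 6.600 = 4.125.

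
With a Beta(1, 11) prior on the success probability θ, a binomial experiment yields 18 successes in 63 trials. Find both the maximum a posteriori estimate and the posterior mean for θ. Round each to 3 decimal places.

Posterior: Beta(1+18, 11+45) = Beta(19, 56).
Mode = (19−1)/(19+56−2) = 18/73 = 0.247.
Mean = 19/(19+56) = 19/75 = 0.253.

MAP = 0.247, posterior mean = 0.253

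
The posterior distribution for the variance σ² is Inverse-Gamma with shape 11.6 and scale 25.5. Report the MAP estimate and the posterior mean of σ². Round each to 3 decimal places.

MAP = 2.024; posterior mean = 2.406

Mode = β/(α+1) = 25.5/12.6 = 2.024.
Mean = β/(α−1) = 25.5/10.6 = 2.406.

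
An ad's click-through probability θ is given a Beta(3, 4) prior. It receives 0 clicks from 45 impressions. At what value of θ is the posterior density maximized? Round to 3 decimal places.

0.040

Posterior: Beta(3+0, 4+45) = Beta(3, 49).
Mode = (3−1)/(3+49−2) = 2/50 = 0.040.
Mean = 3/(3+49) = 3/52 = 0.058.
This is the posterior mode — the MAP estimate.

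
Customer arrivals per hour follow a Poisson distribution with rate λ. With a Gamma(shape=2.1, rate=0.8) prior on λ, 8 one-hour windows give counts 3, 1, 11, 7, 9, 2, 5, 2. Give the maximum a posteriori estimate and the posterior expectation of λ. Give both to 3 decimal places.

MAP = 4.670, posterior mean = 4.784

Σ counts = 40. Posterior: Gamma(shape = 2.1+40 = 42.1, rate = 0.8+8 = 8.8).
Mode = (α−1)/β = 41.1/8.8 = 4.670.
Mean = α/β = 42.1/8.8 = 4.784.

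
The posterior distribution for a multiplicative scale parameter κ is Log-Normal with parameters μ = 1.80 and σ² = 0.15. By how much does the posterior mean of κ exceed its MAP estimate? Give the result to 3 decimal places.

Mode = exp(μ − σ²) = exp(1.65) = 5.207.
Mean = exp(μ + σ²/2) = exp(1.875) = 6.521.
Difference = 6.521 − 5.207 = 1.314.
Right-skewed posterior ⇒ mode < mean.

1.314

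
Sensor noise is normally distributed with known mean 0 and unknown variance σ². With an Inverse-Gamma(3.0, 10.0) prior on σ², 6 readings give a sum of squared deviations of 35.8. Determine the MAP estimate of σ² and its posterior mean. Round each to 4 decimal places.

MAP = 3.9857, posterior mean = 5.5800

Posterior: Inverse-Gamma(shape = 3.0+6/2 = 6.0, scale = 10.0+35.8/2 = 27.9).
Mode = β/(α+1) = 27.9/7.0 = 3.9857.
Mean = β/(α−1) = 27.9/5.0 = 5.5800.
Right-skewed posterior ⇒ mode < mean.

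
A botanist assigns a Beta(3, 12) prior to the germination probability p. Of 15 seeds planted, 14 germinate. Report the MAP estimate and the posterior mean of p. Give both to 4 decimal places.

MAP = 0.5714, posterior mean = 0.5667

Posterior: Beta(3+14, 12+1) = Beta(17, 13).
Mode = (17−1)/(17+13−2) = 16/28 = 0.5714.
Mean = 17/(17+13) = 17/30 = 0.5667.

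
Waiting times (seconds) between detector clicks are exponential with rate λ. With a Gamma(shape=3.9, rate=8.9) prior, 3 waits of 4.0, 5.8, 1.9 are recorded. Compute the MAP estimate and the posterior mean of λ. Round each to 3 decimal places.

Σ times = 11.7. Posterior: Gamma(shape = 3.9+3 = 6.9, rate = 8.9+11.7 = 20.6).
Mode = (α−1)/β = 5.9/20.6 = 0.286.
Mean = α/β = 6.9/20.6 = 0.335.
The mean is pulled above the mode by the posterior's right skew.

MAP estimate = 0.286, posterior mean = 0.335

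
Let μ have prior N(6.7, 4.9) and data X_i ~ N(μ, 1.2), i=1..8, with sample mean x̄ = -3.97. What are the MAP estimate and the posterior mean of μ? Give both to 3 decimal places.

Posterior for μ is Normal. Precision-weighted mean: (1/4.9·6.7 + 8/1.2·-3.97) / (1/4.9 + 8/1.2) = -3.653.
A Normal posterior is symmetric, so mode = mean.

MAP = -3.653, posterior mean = -3.653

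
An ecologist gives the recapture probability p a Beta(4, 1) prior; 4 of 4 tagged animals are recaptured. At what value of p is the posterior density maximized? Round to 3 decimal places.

1.000

Posterior: Beta(4+4, 1+0) = Beta(8, 1).
Since β = 1 ≤ 1 and α > 1, the Beta density is monotone increasing on [0,1]; the mode is at 1.
Mean = 8/(8+1) = 0.889.
This is the posterior mode — the MAP estimate.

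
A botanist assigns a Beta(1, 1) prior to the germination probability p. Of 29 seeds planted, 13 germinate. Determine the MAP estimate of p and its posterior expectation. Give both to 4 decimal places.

p_MAP = 0.4483, E[p|data] = 0.4516

Posterior: Beta(1+13, 1+16) = Beta(14, 17).
Mode = (14−1)/(14+17−2) = 13/29 = 0.4483.
Mean = 14/(14+17) = 14/31 = 0.4516.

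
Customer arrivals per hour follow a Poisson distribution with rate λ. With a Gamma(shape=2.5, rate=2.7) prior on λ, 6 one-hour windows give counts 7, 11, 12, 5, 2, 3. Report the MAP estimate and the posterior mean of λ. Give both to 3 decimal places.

MAP = 4.770, posterior mean = 4.885

Σ counts = 40. Posterior: Gamma(shape = 2.5+40 = 42.5, rate = 2.7+6 = 8.7).
Mode = (α−1)/β = 41.5/8.7 = 4.770.
Mean = α/β = 42.5/8.7 = 4.885.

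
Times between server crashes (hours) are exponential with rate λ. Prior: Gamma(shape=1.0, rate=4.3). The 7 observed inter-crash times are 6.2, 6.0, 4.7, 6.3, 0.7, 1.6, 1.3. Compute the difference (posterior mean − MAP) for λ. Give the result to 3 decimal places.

0.032

Σ times = 26.8. Posterior: Gamma(shape = 1.0+7 = 8.0, rate = 4.3+26.8 = 31.1).
Mode = (α−1)/β = 7.0/31.1 = 0.225.
Mean = α/β = 8.0/31.1 = 0.257.
Difference = 0.257 − 0.225 = 0.032.
Right-skewed posterior ⇒ mode < mean.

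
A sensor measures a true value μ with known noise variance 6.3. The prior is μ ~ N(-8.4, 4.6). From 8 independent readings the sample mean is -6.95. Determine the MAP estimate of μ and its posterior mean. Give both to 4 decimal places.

Posterior for μ is Normal. Precision-weighted mean: (1/4.6·-8.4 + 8/6.3·-6.95) / (1/4.6 + 8/6.3) = -7.1619.
A Normal posterior is symmetric, so mode = mean.

MAP estimate = -7.1619, posterior mean = -7.1619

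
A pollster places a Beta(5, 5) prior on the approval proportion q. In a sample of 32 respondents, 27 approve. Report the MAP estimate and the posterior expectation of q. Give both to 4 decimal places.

MAP = 0.7750; posterior mean = 0.7619

Posterior: Beta(5+27, 5+5) = Beta(32, 10).
Mode = (32−1)/(32+10−2) = 31/40 = 0.7750.
Mean = 32/(32+10) = 32/42 = 0.7619.
The posterior is left-skewed, so the mode exceeds the mean.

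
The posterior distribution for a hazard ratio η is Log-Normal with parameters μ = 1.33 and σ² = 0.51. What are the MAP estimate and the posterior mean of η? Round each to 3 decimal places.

Mode = exp(μ − σ²) = exp(0.82) = 2.270.
Mean = exp(μ + σ²/2) = exp(1.585) = 4.879.
Mean > mode: the posterior has a right tail.

MAP estimate = 2.270, posterior mean = 4.879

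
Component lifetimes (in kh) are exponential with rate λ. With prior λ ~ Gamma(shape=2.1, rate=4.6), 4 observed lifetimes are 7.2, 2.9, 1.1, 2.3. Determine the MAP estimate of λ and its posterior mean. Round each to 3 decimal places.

MAP = 0.282, posterior mean = 0.337

Σ times = 13.5. Posterior: Gamma(shape = 2.1+4 = 6.1, rate = 4.6+13.5 = 18.1).
Mode = (α−1)/β = 5.1/18.1 = 0.282.
Mean = α/β = 6.1/18.1 = 0.337.
The posterior is right-skewed, so the mean exceeds the mode.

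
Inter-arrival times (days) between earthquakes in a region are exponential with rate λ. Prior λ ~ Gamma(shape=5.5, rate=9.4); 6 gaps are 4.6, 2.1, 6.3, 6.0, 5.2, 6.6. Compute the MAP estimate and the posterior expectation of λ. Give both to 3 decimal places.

MAP: 0.261. Posterior mean: 0.286.

Σ times = 30.8. Posterior: Gamma(shape = 5.5+6 = 11.5, rate = 9.4+30.8 = 40.2).
Mode = (α−1)/β = 10.5/40.2 = 0.261.
Mean = α/β = 11.5/40.2 = 0.286.
The mean is pulled above the mode by the posterior's right skew.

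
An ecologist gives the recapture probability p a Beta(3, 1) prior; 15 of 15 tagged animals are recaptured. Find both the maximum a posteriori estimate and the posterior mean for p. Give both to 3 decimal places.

Posterior: Beta(3+15, 1+0) = Beta(18, 1).
Since β = 1 ≤ 1 and α > 1, the Beta density is monotone increasing on [0,1]; the mode is at 1.
Mean = 18/(18+1) = 0.947.
Left-skewed posterior ⇒ mean < mode.

MAP = 1.000, posterior mean = 0.947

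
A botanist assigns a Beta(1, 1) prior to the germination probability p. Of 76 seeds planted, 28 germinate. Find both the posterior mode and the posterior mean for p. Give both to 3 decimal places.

p_MAP = 0.368, E[p|data] = 0.372

Posterior: Beta(1+28, 1+48) = Beta(29, 49).
Mode = (29−1)/(29+49−2) = 28/76 = 0.368.
With a flat prior the MAP equals the MLE, 28/76.
Mean = 29/(29+49) = 29/78 = 0.372.
The mean is pulled above the mode by the posterior's right skew.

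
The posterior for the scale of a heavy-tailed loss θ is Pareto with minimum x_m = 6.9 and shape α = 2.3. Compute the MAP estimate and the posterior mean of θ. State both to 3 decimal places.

MAP: 6.900. Posterior mean: 12.208.

The Pareto density is strictly decreasing on [x_m, ∞), so the mode is x_m = 6.900.
Mean = α·x_m/(α−1) = 2.3·6.9/1.3 = 12.208.
The posterior is right-skewed, so the mean exceeds the mode.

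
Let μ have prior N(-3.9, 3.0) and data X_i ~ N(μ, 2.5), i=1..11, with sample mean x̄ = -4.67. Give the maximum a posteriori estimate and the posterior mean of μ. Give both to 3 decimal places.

Posterior for μ is Normal. Precision-weighted mean: (1/3.0·-3.9 + 11/2.5·-4.67) / (1/3.0 + 11/2.5) = -4.616.
A Normal posterior is symmetric, so mode = mean.

MAP: -4.616. Posterior mean: -4.616.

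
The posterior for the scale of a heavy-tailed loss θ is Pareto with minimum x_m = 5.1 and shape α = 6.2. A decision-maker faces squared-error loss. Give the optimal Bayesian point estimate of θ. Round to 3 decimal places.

The Pareto density is strictly decreasing on [x_m, ∞), so the mode is x_m = 5.100.
Mean = α·x_m/(α−1) = 6.2·5.1/5.2 = 6.081.
Squared-error loss ⇒ the optimal estimator is the posterior mean.

6.081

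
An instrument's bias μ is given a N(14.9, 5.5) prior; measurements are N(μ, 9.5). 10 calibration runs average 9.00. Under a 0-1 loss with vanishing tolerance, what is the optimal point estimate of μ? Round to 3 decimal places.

9.869

Posterior for μ is Normal. Precision-weighted mean: (1/5.5·14.9 + 10/9.5·9.00) / (1/5.5 + 10/9.5) = 9.869.
A Normal posterior is symmetric, so mode = mean.
This is the posterior mode — the MAP estimate.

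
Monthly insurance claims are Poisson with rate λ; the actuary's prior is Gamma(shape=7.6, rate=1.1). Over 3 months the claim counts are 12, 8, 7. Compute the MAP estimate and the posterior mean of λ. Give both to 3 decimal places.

Σ counts = 27. Posterior: Gamma(shape = 7.6+27 = 34.6, rate = 1.1+3 = 4.1).
Mode = (α−1)/β = 33.6/4.1 = 8.195.
Mean = α/β = 34.6/4.1 = 8.439.
Right-skewed posterior ⇒ mode < mean.

MAP = 8.195, posterior mean = 8.439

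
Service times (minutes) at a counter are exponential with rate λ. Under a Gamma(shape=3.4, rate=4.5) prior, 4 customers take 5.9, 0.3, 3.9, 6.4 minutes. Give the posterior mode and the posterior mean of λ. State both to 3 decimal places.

MAP = 0.305; posterior mean = 0.352

Σ times = 16.5. Posterior: Gamma(shape = 3.4+4 = 7.4, rate = 4.5+16.5 = 21.0).
Mode = (α−1)/β = 6.4/21.0 = 0.305.
Mean = α/β = 7.4/21.0 = 0.352.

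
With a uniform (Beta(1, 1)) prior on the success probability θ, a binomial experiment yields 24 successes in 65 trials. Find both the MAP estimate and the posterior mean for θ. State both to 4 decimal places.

θ_MAP = 0.3692, E[θ|data] = 0.3731

Posterior: Beta(1+24, 1+41) = Beta(25, 42).
Mode = (25−1)/(25+42−2) = 24/65 = 0.3692.
Mean = 25/(25+42) = 25/67 = 0.3731.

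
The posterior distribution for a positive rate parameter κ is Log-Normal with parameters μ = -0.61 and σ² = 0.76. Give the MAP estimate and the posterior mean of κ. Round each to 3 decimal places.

MAP estimate = 0.254, posterior mean = 0.795

Mode = exp(μ − σ²) = exp(-1.37) = 0.254.
Mean = exp(μ + σ²/2) = exp(-0.230) = 0.795.
The mean is pulled above the mode by the posterior's right skew.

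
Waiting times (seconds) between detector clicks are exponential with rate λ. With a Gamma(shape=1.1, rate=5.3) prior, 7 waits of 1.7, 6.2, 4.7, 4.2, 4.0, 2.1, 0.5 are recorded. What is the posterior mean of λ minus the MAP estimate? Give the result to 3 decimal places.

Σ times = 23.4. Posterior: Gamma(shape = 1.1+7 = 8.1, rate = 5.3+23.4 = 28.7).
Mode = (α−1)/β = 7.1/28.7 = 0.247.
Mean = α/β = 8.1/28.7 = 0.282.
Difference = 0.282 − 0.247 = 0.035.

0.035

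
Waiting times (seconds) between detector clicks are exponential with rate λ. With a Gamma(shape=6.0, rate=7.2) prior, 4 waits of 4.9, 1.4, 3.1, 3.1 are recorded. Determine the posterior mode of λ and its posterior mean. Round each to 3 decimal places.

Σ times = 12.5. Posterior: Gamma(shape = 6.0+4 = 10.0, rate = 7.2+12.5 = 19.7).
Mode = (α−1)/β = 9.0/19.7 = 0.457.
Mean = α/β = 10.0/19.7 = 0.508.

posterior mode = 0.457, posterior mean = 0.508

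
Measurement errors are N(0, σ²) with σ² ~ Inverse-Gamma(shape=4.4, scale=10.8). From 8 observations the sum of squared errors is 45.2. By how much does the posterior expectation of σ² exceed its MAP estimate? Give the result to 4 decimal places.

Posterior: Inverse-Gamma(shape = 4.4+8/2 = 8.4, scale = 10.8+45.2/2 = 33.4).
Mode = β/(α+1) = 33.4/9.4 = 3.5532.
Mean = β/(α−1) = 33.4/7.4 = 4.5135.
Difference = 4.5135 − 3.5532 = 0.9603.

0.9603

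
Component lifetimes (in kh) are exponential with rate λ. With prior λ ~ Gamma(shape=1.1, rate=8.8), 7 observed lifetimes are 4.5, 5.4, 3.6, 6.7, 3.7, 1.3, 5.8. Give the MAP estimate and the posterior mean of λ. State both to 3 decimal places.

Σ times = 31.0. Posterior: Gamma(shape = 1.1+7 = 8.1, rate = 8.8+31.0 = 39.8).
Mode = (α−1)/β = 7.1/39.8 = 0.178.
Mean = α/β = 8.1/39.8 = 0.204.

MAP = 0.178; posterior mean = 0.204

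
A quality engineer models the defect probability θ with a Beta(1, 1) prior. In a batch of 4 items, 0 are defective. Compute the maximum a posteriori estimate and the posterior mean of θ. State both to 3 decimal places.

MAP = 0.000, posterior mean = 0.167

Posterior: Beta(1+0, 1+4) = Beta(1, 5).
Since α = 1 ≤ 1 and β > 1, the Beta density is monotone decreasing on [0,1]; the mode is at 0.
Mean = 1/(1+5) = 0.167.
The posterior is right-skewed, so the mean exceeds the mode.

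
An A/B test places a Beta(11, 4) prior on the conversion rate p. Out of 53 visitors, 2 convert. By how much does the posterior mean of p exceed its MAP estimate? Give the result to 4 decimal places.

0.0094

Posterior: Beta(11+2, 4+51) = Beta(13, 55).
Mode = (13−1)/(13+55−2) = 12/66 = 0.1818.
Mean = 13/(13+55) = 13/68 = 0.1912.
Difference = 0.1912 − 0.1818 = 0.0094.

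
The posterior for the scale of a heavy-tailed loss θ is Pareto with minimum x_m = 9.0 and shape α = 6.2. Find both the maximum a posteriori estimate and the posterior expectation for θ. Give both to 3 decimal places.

MAP = 9.000; posterior mean = 10.731

The Pareto density is strictly decreasing on [x_m, ∞), so the mode is x_m = 9.000.
Mean = α·x_m/(α−1) = 6.2·9.0/5.2 = 10.731.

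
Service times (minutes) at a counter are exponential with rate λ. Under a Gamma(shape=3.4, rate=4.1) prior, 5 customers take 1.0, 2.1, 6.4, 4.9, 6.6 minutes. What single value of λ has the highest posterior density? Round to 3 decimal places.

Σ times = 21.0. Posterior: Gamma(shape = 3.4+5 = 8.4, rate = 4.1+21.0 = 25.1).
Mode = (α−1)/β = 7.4/25.1 = 0.295.
Mean = α/β = 8.4/25.1 = 0.335.
This is the posterior mode — the MAP estimate.

0.295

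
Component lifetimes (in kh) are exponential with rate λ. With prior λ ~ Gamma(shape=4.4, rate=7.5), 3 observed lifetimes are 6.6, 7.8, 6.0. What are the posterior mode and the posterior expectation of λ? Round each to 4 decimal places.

Σ times = 20.4. Posterior: Gamma(shape = 4.4+3 = 7.4, rate = 7.5+20.4 = 27.9).
Mode = (α−1)/β = 6.4/27.9 = 0.2294.
Mean = α/β = 7.4/27.9 = 0.2652.
The posterior is right-skewed, so the mean exceeds the mode.

λ_MAP = 0.2294, E[λ|data] = 0.2652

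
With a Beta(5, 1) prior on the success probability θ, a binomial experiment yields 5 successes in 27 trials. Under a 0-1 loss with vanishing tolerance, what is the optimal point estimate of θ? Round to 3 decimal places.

0.290

Posterior: Beta(5+5, 1+22) = Beta(10, 23).
Mode = (10−1)/(10+23−2) = 9/31 = 0.290.
Mean = 10/(10+23) = 10/33 = 0.303.
This is the posterior mode — the MAP estimate.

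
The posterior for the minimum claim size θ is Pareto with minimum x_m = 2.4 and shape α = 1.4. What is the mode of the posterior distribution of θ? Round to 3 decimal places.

2.400

The Pareto density is strictly decreasing on [x_m, ∞), so the mode is x_m = 2.400.
Mean = α·x_m/(α−1) = 1.4·2.4/0.4 = 8.400.
This is the posterior mode — the MAP estimate.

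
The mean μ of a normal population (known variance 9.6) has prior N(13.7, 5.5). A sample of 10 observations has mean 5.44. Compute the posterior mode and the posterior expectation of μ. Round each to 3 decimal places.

MAP = 6.667, posterior mean = 6.667

Posterior for μ is Normal. Precision-weighted mean: (1/5.5·13.7 + 10/9.6·5.44) / (1/5.5 + 10/9.6) = 6.667.
A Normal posterior is symmetric, so mode = mean.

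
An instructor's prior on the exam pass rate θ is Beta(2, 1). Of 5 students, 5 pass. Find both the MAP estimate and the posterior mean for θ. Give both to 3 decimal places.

MAP = 1.000; posterior mean = 0.875

Posterior: Beta(2+5, 1+0) = Beta(7, 1).
Since β = 1 ≤ 1 and α > 1, the Beta density is monotone increasing on [0,1]; the mode is at 1.
Mean = 7/(7+1) = 0.875.
Left-skewed posterior ⇒ mean < mode.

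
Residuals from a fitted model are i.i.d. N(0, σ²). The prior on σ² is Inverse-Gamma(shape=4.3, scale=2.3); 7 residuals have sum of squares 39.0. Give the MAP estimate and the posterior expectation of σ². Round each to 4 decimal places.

MAP: 2.4773. Posterior mean: 3.2059.

Posterior: Inverse-Gamma(shape = 4.3+7/2 = 7.8, scale = 2.3+39.0/2 = 21.8).
Mode = β/(α+1) = 21.8/8.8 = 2.4773.
Mean = β/(α−1) = 21.8/6.8 = 3.2059.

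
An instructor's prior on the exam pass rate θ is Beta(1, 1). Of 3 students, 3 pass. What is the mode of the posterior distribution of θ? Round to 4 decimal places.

1.0000

Posterior: Beta(1+3, 1+0) = Beta(4, 1).
Since β = 1 ≤ 1 and α > 1, the Beta density is monotone increasing on [0,1]; the mode is at 1.
Mean = 4/(4+1) = 0.8000.
This is the posterior mode — the MAP estimate.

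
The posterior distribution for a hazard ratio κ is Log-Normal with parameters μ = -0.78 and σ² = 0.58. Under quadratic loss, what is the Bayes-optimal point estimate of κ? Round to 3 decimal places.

Mode = exp(μ − σ²) = exp(-1.36) = 0.257.
Mean = exp(μ + σ²/2) = exp(-0.490) = 0.613.
Quadratic loss ⇒ the optimal estimator is the posterior mean.

0.613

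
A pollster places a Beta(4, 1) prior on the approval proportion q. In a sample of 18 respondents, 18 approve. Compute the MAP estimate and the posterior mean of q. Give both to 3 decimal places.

Posterior: Beta(4+18, 1+0) = Beta(22, 1).
Since β = 1 ≤ 1 and α > 1, the Beta density is monotone increasing on [0,1]; the mode is at 1.
Mean = 22/(22+1) = 0.957.

MAP = 1.000, posterior mean = 0.957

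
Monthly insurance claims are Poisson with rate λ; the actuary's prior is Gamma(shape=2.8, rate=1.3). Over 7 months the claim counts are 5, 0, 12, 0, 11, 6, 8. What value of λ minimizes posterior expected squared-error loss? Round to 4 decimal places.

Σ counts = 42. Posterior: Gamma(shape = 2.8+42 = 44.8, rate = 1.3+7 = 8.3).
Mode = (α−1)/β = 43.8/8.3 = 5.2771.
Mean = α/β = 44.8/8.3 = 5.3976.
Squared-error loss ⇒ the optimal estimator is the posterior mean.

5.3976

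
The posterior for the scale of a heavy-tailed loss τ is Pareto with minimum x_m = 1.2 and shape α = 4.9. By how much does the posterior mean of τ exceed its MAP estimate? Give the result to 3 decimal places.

The Pareto density is strictly decreasing on [x_m, ∞), so the mode is x_m = 1.200.
Mean = α·x_m/(α−1) = 4.9·1.2/3.9 = 1.508.
Difference = 1.508 − 1.200 = 0.308.
Mean > mode: the posterior has a right tail.

0.308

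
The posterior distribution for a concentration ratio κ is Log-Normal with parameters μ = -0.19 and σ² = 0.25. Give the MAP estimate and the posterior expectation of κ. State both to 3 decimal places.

κ_MAP = 0.644, E[κ|data] = 0.937

Mode = exp(μ − σ²) = exp(-0.44) = 0.644.
Mean = exp(μ + σ²/2) = exp(-0.065) = 0.937.
The mean is pulled above the mode by the posterior's right skew.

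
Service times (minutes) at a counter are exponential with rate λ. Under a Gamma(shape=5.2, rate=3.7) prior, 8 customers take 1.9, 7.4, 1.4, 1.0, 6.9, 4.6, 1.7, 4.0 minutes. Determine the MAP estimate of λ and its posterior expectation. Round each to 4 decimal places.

Σ times = 28.9. Posterior: Gamma(shape = 5.2+8 = 13.2, rate = 3.7+28.9 = 32.6).
Mode = (α−1)/β = 12.2/32.6 = 0.3742.
Mean = α/β = 13.2/32.6 = 0.4049.

MAP: 0.3742. Posterior mean: 0.4049.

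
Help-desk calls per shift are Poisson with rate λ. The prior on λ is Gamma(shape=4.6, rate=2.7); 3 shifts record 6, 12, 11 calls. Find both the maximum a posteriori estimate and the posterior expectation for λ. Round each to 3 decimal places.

MAP: 5.719. Posterior mean: 5.895.

Σ counts = 29. Posterior: Gamma(shape = 4.6+29 = 33.6, rate = 2.7+3 = 5.7).
Mode = (α−1)/β = 32.6/5.7 = 5.719.
Mean = α/β = 33.6/5.7 = 5.895.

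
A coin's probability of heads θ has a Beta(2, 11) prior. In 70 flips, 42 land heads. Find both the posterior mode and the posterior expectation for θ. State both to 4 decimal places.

θ_MAP = 0.5309, E[θ|data] = 0.5301

Posterior: Beta(2+42, 11+28) = Beta(44, 39).
Mode = (44−1)/(44+39−2) = 43/81 = 0.5309.
Mean = 44/(44+39) = 44/83 = 0.5301.
The posterior is left-skewed, so the mode exceeds the mean.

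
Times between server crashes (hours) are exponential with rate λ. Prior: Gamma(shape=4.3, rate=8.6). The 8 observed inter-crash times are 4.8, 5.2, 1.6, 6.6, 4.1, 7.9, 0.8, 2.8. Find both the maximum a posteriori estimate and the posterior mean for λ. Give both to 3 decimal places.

maximum a posteriori estimate = 0.267, posterior mean = 0.290

Σ times = 33.8. Posterior: Gamma(shape = 4.3+8 = 12.3, rate = 8.6+33.8 = 42.4).
Mode = (α−1)/β = 11.3/42.4 = 0.267.
Mean = α/β = 12.3/42.4 = 0.290.
Mean > mode: the posterior has a right tail.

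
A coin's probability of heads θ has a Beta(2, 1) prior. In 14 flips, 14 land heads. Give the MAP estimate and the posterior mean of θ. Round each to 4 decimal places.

θ_MAP = 1.0000, E[θ|data] = 0.9412

Posterior: Beta(2+14, 1+0) = Beta(16, 1).
Since β = 1 ≤ 1 and α > 1, the Beta density is monotone increasing on [0,1]; the mode is at 1.
Mean = 16/(16+1) = 0.9412.
Mode > mean: the posterior has a left tail.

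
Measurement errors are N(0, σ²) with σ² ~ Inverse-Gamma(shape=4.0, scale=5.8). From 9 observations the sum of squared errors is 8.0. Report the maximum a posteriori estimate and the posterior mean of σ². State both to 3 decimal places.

Posterior: Inverse-Gamma(shape = 4.0+9/2 = 8.5, scale = 5.8+8.0/2 = 9.8).
Mode = β/(α+1) = 9.8/9.5 = 1.032.
Mean = β/(α−1) = 9.8/7.5 = 1.307.
Mean > mode: the posterior has a right tail.

MAP: 1.032. Posterior mean: 1.307.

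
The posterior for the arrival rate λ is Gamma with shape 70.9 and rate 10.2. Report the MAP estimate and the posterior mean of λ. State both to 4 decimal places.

MAP estimate = 6.8529, posterior mean = 6.9510

Mode = (α−1)/β = 69.9/10.2 = 6.8529.
Mean = α/β = 70.9/10.2 = 6.9510.
The posterior is right-skewed, so the mean exceeds the mode.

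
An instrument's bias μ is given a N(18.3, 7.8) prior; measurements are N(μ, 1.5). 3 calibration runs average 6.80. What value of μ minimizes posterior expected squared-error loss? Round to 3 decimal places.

7.493

Posterior for μ is Normal. Precision-weighted mean: (1/7.8·18.3 + 3/1.5·6.80) / (1/7.8 + 3/1.5) = 7.493.
A Normal posterior is symmetric, so mode = mean.
Squared-error loss ⇒ the optimal estimator is the posterior mean.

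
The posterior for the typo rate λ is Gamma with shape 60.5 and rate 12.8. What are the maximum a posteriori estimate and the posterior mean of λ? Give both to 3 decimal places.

MAP = 4.648, posterior mean = 4.727

Mode = (α−1)/β = 59.5/12.8 = 4.648.
Mean = α/β = 60.5/12.8 = 4.727.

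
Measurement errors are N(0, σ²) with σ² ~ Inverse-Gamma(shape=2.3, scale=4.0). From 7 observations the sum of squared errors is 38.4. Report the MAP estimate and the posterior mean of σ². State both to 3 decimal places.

Posterior: Inverse-Gamma(shape = 2.3+7/2 = 5.8, scale = 4.0+38.4/2 = 23.2).
Mode = β/(α+1) = 23.2/6.8 = 3.412.
Mean = β/(α−1) = 23.2/4.8 = 4.833.

σ²_MAP = 3.412, E[σ²|data] = 4.833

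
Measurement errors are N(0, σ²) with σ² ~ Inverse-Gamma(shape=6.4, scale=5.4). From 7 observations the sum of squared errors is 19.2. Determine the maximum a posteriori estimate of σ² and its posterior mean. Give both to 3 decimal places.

MAP = 1.376, posterior mean = 1.685

Posterior: Inverse-Gamma(shape = 6.4+7/2 = 9.9, scale = 5.4+19.2/2 = 15.0).
Mode = β/(α+1) = 15.0/10.9 = 1.376.
Mean = β/(α−1) = 15.0/8.9 = 1.685.
Mean > mode: the posterior has a right tail.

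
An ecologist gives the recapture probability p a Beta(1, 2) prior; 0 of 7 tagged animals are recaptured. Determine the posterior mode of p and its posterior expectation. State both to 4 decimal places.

Posterior: Beta(1+0, 2+7) = Beta(1, 9).
Since α = 1 ≤ 1 and β > 1, the Beta density is monotone decreasing on [0,1]; the mode is at 0.
Mean = 1/(1+9) = 0.1000.

posterior mode = 0.0000, posterior expectation = 0.1000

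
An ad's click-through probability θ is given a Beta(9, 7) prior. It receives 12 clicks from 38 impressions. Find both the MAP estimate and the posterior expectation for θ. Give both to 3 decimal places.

Posterior: Beta(9+12, 7+26) = Beta(21, 33).
Mode = (21−1)/(21+33−2) = 20/52 = 0.385.
Mean = 21/(21+33) = 21/54 = 0.389.
Mean > mode: the posterior has a right tail.

MAP estimate = 0.385, posterior expectation = 0.389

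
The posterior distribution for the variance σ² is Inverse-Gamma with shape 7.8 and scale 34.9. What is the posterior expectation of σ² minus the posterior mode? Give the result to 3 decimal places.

1.166

Mode = β/(α+1) = 34.9/8.8 = 3.966.
Mean = β/(α−1) = 34.9/6.8 = 5.132.
Difference = 5.132 − 3.966 = 1.166.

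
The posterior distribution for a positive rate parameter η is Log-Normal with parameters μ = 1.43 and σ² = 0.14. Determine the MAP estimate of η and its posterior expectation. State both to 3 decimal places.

MAP estimate = 3.633, posterior expectation = 4.482

Mode = exp(μ − σ²) = exp(1.29) = 3.633.
Mean = exp(μ + σ²/2) = exp(1.500) = 4.482.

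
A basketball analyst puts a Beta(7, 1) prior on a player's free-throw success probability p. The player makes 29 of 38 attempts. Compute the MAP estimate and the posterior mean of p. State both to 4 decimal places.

MAP = 0.7955, posterior mean = 0.7826

Posterior: Beta(7+29, 1+9) = Beta(36, 10).
Mode = (36−1)/(36+10−2) = 35/44 = 0.7955.
Mean = 36/(36+10) = 36/46 = 0.7826.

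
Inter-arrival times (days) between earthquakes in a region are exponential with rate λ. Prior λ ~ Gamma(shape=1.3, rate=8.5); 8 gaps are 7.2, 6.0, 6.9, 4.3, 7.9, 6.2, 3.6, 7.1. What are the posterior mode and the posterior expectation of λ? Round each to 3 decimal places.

MAP = 0.144, posterior mean = 0.161

Σ times = 49.2. Posterior: Gamma(shape = 1.3+8 = 9.3, rate = 8.5+49.2 = 57.7).
Mode = (α−1)/β = 8.3/57.7 = 0.144.
Mean = α/β = 9.3/57.7 = 0.161.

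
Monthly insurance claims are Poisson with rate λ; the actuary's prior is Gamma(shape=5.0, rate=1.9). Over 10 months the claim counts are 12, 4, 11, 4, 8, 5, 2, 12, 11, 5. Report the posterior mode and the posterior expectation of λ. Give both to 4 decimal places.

λ_MAP = 6.5546, E[λ|data] = 6.6387

Σ counts = 74. Posterior: Gamma(shape = 5.0+74 = 79.0, rate = 1.9+10 = 11.9).
Mode = (α−1)/β = 78.0/11.9 = 6.5546.
Mean = α/β = 79.0/11.9 = 6.6387.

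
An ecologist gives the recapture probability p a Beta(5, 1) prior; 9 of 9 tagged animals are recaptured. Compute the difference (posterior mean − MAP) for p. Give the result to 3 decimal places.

-0.067

Posterior: Beta(5+9, 1+0) = Beta(14, 1).
Since β = 1 ≤ 1 and α > 1, the Beta density is monotone increasing on [0,1]; the mode is at 1.
Mean = 14/(14+1) = 0.933.
Difference = 0.933 − 1.000 = -0.067.
The posterior is left-skewed, so the mode exceeds the mean.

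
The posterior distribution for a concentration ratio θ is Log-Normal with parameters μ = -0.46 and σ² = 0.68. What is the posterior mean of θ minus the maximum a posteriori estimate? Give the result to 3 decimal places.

0.567

Mode = exp(μ − σ²) = exp(-1.14) = 0.320.
Mean = exp(μ + σ²/2) = exp(-0.120) = 0.887.
Difference = 0.887 − 0.320 = 0.567.
Right-skewed posterior ⇒ mode < mean.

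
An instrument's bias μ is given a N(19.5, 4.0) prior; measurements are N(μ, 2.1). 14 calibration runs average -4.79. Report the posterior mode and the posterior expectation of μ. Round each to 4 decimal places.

Posterior for μ is Normal. Precision-weighted mean: (1/4.0·19.5 + 14/2.1·-4.79) / (1/4.0 + 14/2.1) = -3.9120.
A Normal posterior is symmetric, so mode = mean.

MAP: -3.9120. Posterior mean: -3.9120.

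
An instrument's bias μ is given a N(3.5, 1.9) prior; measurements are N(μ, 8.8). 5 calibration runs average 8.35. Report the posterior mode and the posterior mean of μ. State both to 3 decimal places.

Posterior for μ is Normal. Precision-weighted mean: (1/1.9·3.5 + 5/8.8·8.35) / (1/1.9 + 5/8.8) = 6.018.
A Normal posterior is symmetric, so mode = mean.

MAP = 6.018, posterior mean = 6.018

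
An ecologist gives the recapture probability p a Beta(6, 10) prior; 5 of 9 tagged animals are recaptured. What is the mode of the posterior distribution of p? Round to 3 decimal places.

0.435

Posterior: Beta(6+5, 10+4) = Beta(11, 14).
Mode = (11−1)/(11+14−2) = 10/23 = 0.435.
Mean = 11/(11+14) = 11/25 = 0.440.
This is the posterior mode — the MAP estimate.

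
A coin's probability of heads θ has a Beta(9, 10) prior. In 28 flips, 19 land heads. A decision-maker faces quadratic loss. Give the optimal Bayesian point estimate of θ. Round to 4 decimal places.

0.5957

Posterior: Beta(9+19, 10+9) = Beta(28, 19).
Mode = (28−1)/(28+19−2) = 27/45 = 0.6000.
Mean = 28/(28+19) = 28/47 = 0.5957.
Quadratic loss ⇒ the optimal estimator is the posterior mean.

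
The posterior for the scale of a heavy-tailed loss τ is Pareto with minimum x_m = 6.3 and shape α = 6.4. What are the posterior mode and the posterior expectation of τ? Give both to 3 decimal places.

The Pareto density is strictly decreasing on [x_m, ∞), so the mode is x_m = 6.300.
Mean = α·x_m/(α−1) = 6.4·6.3/5.4 = 7.467.
Right-skewed posterior ⇒ mode < mean.

MAP: 6.300. Posterior mean: 7.467.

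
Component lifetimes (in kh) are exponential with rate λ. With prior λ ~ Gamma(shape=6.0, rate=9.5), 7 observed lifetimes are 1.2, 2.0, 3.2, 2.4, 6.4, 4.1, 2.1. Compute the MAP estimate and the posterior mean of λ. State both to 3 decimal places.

λ_MAP = 0.388, E[λ|data] = 0.421

Σ times = 21.4. Posterior: Gamma(shape = 6.0+7 = 13.0, rate = 9.5+21.4 = 30.9).
Mode = (α−1)/β = 12.0/30.9 = 0.388.
Mean = α/β = 13.0/30.9 = 0.421.
The mean is pulled above the mode by the posterior's right skew.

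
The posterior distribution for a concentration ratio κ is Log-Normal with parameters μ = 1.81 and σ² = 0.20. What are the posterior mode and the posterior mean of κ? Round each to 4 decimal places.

Mode = exp(μ − σ²) = exp(1.61) = 5.0028.
Mean = exp(μ + σ²/2) = exp(1.910) = 6.7531.

posterior mode = 5.0028, posterior mean = 6.7531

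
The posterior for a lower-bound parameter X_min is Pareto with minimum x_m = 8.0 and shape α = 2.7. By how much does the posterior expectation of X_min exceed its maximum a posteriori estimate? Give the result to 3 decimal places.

4.706

The Pareto density is strictly decreasing on [x_m, ∞), so the mode is x_m = 8.000.
Mean = α·x_m/(α−1) = 2.7·8.0/1.7 = 12.706.
Difference = 12.706 − 8.000 = 4.706.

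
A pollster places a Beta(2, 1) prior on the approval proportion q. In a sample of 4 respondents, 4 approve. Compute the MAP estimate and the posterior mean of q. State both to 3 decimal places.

MAP = 1.000; posterior mean = 0.857

Posterior: Beta(2+4, 1+0) = Beta(6, 1).
Since β = 1 ≤ 1 and α > 1, the Beta density is monotone increasing on [0,1]; the mode is at 1.
Mean = 6/(6+1) = 0.857.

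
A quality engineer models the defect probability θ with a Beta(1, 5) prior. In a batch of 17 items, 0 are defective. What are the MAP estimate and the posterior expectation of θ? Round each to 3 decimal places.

θ_MAP = 0.000, E[θ|data] = 0.043

Posterior: Beta(1+0, 5+17) = Beta(1, 22).
Since α = 1 ≤ 1 and β > 1, the Beta density is monotone decreasing on [0,1]; the mode is at 0.
Mean = 1/(1+22) = 0.043.
The mean is pulled above the mode by the posterior's right skew.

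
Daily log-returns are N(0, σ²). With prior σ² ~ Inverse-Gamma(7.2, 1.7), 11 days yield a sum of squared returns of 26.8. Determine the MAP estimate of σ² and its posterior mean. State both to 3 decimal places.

MAP = 1.102; posterior mean = 1.291

Posterior: Inverse-Gamma(shape = 7.2+11/2 = 12.7, scale = 1.7+26.8/2 = 15.1).
Mode = β/(α+1) = 15.1/13.7 = 1.102.
Mean = β/(α−1) = 15.1/11.7 = 1.291.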